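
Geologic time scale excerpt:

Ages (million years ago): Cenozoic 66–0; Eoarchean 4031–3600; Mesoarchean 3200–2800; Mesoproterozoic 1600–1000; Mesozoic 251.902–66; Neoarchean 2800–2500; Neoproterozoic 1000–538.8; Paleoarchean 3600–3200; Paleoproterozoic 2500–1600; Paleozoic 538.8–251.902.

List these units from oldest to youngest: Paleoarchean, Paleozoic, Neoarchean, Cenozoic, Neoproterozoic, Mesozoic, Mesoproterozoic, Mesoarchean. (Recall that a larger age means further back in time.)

Paleoarchean, Mesoarchean, Neoarchean, Mesoproterozoic, Neoproterozoic, Paleozoic, Mesozoic, Cenozoic

Sorting by start age (descending Ma, since larger Ma = older): Paleoarchean start 3600, Mesoarchean start 3200, Neoarchean start 2800, Mesoproterozoic start 1600, Neoproterozoic start 1000, Paleozoic start 538.8, Mesozoic start 251.902, Cenozoic start 66.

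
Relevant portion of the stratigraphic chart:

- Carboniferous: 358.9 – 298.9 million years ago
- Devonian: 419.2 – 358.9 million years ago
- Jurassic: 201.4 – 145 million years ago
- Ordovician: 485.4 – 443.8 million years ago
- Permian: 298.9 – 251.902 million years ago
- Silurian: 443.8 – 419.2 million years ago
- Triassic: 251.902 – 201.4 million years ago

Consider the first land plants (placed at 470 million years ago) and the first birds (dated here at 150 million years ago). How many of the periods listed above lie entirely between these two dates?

470 Ma sits inside the Ordovician (485.4–443.8) and 150 Ma inside the Jurassic (201.4–145); neither of those is wholly between the two dates.
The listed periods lying completely between them are Silurian, Devonian, Carboniferous, Permian, Triassic — 5 in all.

5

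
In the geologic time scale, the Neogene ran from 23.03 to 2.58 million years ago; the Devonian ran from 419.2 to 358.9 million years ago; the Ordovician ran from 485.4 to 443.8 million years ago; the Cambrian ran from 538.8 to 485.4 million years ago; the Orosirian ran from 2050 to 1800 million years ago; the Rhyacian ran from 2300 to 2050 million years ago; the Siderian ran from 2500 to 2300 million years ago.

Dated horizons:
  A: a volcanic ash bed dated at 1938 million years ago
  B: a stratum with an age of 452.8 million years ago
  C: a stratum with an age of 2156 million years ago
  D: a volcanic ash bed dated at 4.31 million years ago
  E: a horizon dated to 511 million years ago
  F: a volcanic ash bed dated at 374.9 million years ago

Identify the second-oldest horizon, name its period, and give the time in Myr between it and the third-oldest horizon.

A, in the Orosirian; 1427 million years to E

Sorted oldest-first by Ma: C (2156), A (1938), E (511), B (452.8), F (374.9), D (4.31).
The second oldest is A at 1938 Ma, which lies in 2050–1800 Ma: the Orosirian.
The third oldest is E at 511 Ma; separation = |1938 − 511| = 1427 Myr.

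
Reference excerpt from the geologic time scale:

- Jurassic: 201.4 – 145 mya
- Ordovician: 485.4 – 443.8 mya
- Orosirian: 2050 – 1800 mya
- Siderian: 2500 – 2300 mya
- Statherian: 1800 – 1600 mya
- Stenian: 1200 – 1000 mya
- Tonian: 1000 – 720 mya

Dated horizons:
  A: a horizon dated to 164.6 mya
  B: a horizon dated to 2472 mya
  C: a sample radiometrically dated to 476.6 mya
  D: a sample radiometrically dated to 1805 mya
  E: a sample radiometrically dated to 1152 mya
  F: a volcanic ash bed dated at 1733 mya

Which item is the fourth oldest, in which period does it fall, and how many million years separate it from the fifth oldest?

E, in the Stenian; 675.4 million years to C

Sorted oldest-first by Ma: B (2472), D (1805), F (1733), E (1152), C (476.6), A (164.6).
The fourth oldest is E at 1152 Ma, which lies in 1200–1000 Ma: the Stenian.
The fifth oldest is C at 476.6 Ma; separation = |1152 − 476.6| = 675.4 Myr.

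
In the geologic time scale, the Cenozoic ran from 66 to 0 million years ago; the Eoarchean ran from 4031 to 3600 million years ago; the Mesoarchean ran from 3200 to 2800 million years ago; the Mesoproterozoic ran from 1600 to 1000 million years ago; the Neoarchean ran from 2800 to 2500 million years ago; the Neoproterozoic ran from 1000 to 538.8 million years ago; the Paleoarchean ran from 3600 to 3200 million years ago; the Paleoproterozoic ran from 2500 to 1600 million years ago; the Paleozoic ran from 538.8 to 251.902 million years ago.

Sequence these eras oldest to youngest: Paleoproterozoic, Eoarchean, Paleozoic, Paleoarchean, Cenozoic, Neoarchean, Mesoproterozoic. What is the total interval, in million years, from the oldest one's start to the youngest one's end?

From the excerpt: Paleoproterozoic 2500–1600; Eoarchean 4031–3600; Paleozoic 538.8–251.902; Paleoarchean 3600–3200; Cenozoic 66–0; Neoarchean 2800–2500; Mesoproterozoic 1600–1000 (Ma).
Larger Ma is earlier, so the oldest is Eoarchean and the youngest is Cenozoic; oldest to youngest: Eoarchean, Paleoarchean, Neoarchean, Paleoproterozoic, Mesoproterozoic, Paleozoic, Cenozoic.
Oldest start 4031 minus youngest end 0 gives 4031 Myr overall.

Eoarchean, Paleoarchean, Neoarchean, Paleoproterozoic, Mesoproterozoic, Paleozoic, Cenozoic; total span 4031 Myr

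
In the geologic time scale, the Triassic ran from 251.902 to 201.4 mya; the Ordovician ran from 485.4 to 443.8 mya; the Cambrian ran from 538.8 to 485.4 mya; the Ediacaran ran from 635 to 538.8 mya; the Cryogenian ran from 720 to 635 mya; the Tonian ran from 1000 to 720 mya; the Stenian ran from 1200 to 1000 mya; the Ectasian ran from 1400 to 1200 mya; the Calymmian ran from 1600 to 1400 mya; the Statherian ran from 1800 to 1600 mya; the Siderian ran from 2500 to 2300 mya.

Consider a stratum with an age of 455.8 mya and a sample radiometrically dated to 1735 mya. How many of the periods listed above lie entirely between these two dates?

7

The older date is 1735 Ma and the younger is 455.8 Ma.
Periods with start < 1735 and end > 455.8 Ma: Calymmian (1600–1400), Ectasian (1400–1200), Stenian (1200–1000), Tonian (1000–720), Cryogenian (720–635), Ediacaran (635–538.8), Cambrian (538.8–485.4).
That is 7 complete periods.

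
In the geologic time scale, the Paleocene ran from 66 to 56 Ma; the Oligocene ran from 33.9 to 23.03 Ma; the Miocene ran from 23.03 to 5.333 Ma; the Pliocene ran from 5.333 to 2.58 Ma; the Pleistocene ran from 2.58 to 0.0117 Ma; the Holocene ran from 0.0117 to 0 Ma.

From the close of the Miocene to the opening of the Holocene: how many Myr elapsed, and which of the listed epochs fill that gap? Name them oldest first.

The Miocene closes at 5.333 Ma and the Holocene opens at 0.0117 Ma, so the interval is 5.333 − 0.0117 = 5.3213 Myr.
An epoch fits inside if it starts at or after 5.333 Ma and ends at or before 0.0117 Ma; oldest first that gives Pliocene, Pleistocene.

5.3213 million years; Pliocene, Pleistocene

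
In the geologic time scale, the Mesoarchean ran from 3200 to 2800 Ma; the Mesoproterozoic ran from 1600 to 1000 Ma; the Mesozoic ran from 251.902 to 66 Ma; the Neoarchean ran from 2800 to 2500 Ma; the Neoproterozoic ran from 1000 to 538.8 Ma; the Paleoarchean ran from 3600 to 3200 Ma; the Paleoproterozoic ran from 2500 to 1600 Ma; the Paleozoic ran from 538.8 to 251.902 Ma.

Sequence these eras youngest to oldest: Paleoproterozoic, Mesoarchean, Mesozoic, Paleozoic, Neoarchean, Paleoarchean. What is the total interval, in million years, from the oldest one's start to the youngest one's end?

Mesozoic → Paleozoic → Paleoproterozoic → Neoarchean → Mesoarchean → Paleoarchean; total span 3534 Myr

From the excerpt: Paleoproterozoic 2500–1600; Mesoarchean 3200–2800; Mesozoic 251.902–66; Paleozoic 538.8–251.902; Neoarchean 2800–2500; Paleoarchean 3600–3200 (Ma).
Larger Ma is earlier, so the oldest is Paleoarchean and the youngest is Mesozoic; youngest to oldest: Mesozoic, Paleozoic, Paleoproterozoic, Neoarchean, Mesoarchean, Paleoarchean.
Oldest start 3600 minus youngest end 66 gives 3534 Myr overall.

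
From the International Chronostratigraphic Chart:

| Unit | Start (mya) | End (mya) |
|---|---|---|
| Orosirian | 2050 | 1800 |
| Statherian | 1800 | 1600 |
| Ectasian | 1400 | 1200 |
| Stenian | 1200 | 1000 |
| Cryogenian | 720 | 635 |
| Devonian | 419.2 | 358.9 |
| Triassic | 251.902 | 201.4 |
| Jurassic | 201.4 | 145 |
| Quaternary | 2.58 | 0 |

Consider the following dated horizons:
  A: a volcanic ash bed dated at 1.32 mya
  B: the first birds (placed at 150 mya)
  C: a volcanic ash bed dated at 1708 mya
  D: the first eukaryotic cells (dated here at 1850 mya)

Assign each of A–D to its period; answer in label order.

A — Quaternary; B — Jurassic; C — Statherian; D — Orosirian

A: 1.32 Ma lies in 2.58–0 Ma, so Quaternary.
B: 150 Ma lies in 201.4–145 Ma, so Jurassic.
C: 1708 Ma lies in 1800–1600 Ma, so Statherian.
D: 1850 Ma lies in 2050–1800 Ma, so Orosirian.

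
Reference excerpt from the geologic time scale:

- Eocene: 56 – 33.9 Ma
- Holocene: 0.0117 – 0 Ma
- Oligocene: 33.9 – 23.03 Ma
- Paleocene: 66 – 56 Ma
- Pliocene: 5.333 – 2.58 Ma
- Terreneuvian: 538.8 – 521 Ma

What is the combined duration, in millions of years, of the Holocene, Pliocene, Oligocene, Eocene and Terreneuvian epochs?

Duration is start − end for each: (0.0117 − 0) + (5.333 − 2.58) + (33.9 − 23.03) + (56 − 33.9) + (538.8 − 521).
That is 0.0117 + 2.753 + 10.87 + 22.1 + 17.8, which totals 53.5347 million years.

53.5347 million years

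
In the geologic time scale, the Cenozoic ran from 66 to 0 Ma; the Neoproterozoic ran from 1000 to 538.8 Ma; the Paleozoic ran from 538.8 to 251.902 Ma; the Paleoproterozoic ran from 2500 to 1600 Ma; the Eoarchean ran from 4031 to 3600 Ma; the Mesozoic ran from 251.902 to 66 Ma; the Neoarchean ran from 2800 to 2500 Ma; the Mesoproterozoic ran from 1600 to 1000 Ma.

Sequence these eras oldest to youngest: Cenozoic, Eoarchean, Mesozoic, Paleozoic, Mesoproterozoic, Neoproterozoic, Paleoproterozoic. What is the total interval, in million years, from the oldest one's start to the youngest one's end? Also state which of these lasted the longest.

Start ages (Ma): Eoarchean 4031, Paleoproterozoic 2500, Mesoproterozoic 1600, Neoproterozoic 1000, Paleozoic 538.8, Mesozoic 251.902, Cenozoic 66.
Ordered oldest to youngest: Eoarchean, Paleoproterozoic, Mesoproterozoic, Neoproterozoic, Paleozoic, Mesozoic, Cenozoic.
Span = 4031 − 0 = 4031 Myr.
Durations: Mesoproterozoic 600, Paleoproterozoic 900, Neoproterozoic 461.2, Cenozoic 66, Paleozoic 286.898, Eoarchean 431, Mesozoic 185.902 → longest is Paleoproterozoic (900 Myr).

Eoarchean → Paleoproterozoic → Mesoproterozoic → Neoproterozoic → Paleozoic → Mesozoic → Cenozoic; total span 4031 Myr; longest is Paleoproterozoic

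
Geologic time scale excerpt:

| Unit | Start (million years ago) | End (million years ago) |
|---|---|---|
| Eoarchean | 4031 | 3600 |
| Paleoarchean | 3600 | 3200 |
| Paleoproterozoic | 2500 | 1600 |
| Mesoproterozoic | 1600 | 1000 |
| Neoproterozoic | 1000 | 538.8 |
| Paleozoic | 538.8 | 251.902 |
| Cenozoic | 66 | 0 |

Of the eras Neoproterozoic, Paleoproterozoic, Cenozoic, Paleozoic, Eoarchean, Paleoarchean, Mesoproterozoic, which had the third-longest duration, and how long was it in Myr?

Durations: Neoproterozoic 461.2; Paleoproterozoic 900; Cenozoic 66; Paleozoic 286.898; Eoarchean 431; Paleoarchean 400; Mesoproterozoic 600 Myr.
Sorted longest-first: Paleoproterozoic (900), Mesoproterozoic (600), Neoproterozoic (461.2), Eoarchean (431), Paleoarchean (400), Paleozoic (286.898), Cenozoic (66).
The third longest is Neoproterozoic at 461.2 Myr.

Neoproterozoic, 461.2 million years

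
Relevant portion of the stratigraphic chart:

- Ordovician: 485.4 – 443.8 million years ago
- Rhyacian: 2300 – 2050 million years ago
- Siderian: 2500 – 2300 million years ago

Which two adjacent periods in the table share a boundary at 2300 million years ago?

The Siderian ends at 2300 million years ago and the Rhyacian begins at 2300 million years ago, so they share that boundary.

Siderian and Rhyacian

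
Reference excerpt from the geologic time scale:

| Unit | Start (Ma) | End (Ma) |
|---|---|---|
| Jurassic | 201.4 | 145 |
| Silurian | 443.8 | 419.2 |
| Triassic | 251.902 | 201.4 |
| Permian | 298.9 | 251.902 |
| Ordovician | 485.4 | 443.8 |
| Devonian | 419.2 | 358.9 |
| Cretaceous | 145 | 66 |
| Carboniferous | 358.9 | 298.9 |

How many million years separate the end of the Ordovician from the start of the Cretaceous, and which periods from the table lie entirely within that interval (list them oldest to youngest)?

End of Ordovician = 443.8 Ma; start of Cretaceous = 145 Ma.
Gap = 443.8 − 145 = 298.8 Myr.
Periods wholly inside 443.8–145 Ma: Silurian (443.8–419.2), Devonian (419.2–358.9), Carboniferous (358.9–298.9), Permian (298.9–251.902), Triassic (251.902–201.4), Jurassic (201.4–145).

298.8 million years; Silurian, Devonian, Carboniferous, Permian, Triassic, Jurassic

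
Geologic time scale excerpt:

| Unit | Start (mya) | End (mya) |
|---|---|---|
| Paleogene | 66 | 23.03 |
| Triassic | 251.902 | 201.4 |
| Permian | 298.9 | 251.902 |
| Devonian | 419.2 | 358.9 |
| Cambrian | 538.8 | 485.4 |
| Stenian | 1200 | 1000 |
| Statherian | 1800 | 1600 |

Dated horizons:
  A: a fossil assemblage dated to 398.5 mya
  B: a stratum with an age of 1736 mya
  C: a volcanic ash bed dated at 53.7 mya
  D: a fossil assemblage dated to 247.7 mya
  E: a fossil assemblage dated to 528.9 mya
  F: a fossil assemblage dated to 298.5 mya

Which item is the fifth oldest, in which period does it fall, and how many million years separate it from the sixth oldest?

Larger Ma means older, so oldest first: B 1736 > E 528.9 > A 398.5 > F 298.5 > D 247.7 > C 53.7.
Counting 5 along gives D (247.7 Ma); the excerpt puts that inside the Triassic, 251.902–201.4 Ma.
Next in line is C (53.7 Ma), and 247.7 − 53.7 = 194 Myr.

D, in the Triassic; 194 million years to C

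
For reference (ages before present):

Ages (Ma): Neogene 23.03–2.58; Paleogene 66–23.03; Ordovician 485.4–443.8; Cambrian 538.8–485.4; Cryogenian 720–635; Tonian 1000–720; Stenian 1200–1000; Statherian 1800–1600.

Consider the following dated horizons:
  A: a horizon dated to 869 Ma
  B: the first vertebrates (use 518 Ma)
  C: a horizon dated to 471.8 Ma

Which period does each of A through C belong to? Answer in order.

A: 869 Ma lies in 1000–720 Ma, so Tonian.
B: 518 Ma lies in 538.8–485.4 Ma, so Cambrian.
C: 471.8 Ma lies in 485.4–443.8 Ma, so Ordovician.

A — Tonian; B — Cambrian; C — Ordovician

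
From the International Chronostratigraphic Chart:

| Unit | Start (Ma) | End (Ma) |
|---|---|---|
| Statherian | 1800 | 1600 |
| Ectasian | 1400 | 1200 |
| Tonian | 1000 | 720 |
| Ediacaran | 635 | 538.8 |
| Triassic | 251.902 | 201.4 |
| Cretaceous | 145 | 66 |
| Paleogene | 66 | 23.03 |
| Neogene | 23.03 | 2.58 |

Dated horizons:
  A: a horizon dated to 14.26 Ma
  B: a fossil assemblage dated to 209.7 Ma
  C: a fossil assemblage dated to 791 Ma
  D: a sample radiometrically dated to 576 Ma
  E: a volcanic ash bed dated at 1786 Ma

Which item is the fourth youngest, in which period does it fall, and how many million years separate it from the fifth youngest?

Sorted youngest-first by Ma: A (14.26), B (209.7), D (576), C (791), E (1786).
The fourth youngest is C at 791 Ma, which lies in 1000–720 Ma: the Tonian.
The fifth youngest is E at 1786 Ma; separation = |791 − 1786| = 995 Myr.

C, in the Tonian; 995 million years to E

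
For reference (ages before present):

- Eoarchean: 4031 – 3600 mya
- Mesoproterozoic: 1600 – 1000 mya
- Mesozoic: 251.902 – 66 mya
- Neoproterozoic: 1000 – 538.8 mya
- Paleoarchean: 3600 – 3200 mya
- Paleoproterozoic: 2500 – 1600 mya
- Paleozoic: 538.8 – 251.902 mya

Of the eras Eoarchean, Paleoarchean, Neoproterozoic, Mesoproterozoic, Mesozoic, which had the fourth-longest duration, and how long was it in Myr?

Paleoarchean, 400 million years

Durations: Eoarchean 431; Paleoarchean 400; Neoproterozoic 461.2; Mesoproterozoic 600; Mesozoic 185.902 Myr.
Sorted longest-first: Mesoproterozoic (600), Neoproterozoic (461.2), Eoarchean (431), Paleoarchean (400), Mesozoic (185.902).
The fourth longest is Paleoarchean at 400 Myr.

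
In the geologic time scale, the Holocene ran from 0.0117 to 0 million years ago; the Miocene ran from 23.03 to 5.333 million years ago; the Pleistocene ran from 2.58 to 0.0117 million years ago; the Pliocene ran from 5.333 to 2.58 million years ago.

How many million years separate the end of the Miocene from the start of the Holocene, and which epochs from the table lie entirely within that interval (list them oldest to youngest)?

5.3213 million years; Pliocene, Pleistocene

The Miocene closes at 5.333 Ma and the Holocene opens at 0.0117 Ma, so the interval is 5.333 − 0.0117 = 5.3213 Myr.
An epoch fits inside if it starts at or after 5.333 Ma and ends at or before 0.0117 Ma; oldest first that gives Pliocene, Pleistocene.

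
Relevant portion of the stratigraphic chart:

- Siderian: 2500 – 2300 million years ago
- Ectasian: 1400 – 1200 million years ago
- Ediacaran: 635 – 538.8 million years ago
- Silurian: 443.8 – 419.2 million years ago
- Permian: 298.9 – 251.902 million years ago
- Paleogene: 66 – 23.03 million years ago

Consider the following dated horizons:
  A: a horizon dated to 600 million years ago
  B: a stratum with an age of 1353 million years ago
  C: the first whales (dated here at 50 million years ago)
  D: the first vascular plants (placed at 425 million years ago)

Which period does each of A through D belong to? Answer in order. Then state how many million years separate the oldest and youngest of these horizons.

A — Ediacaran; B — Ectasian; C — Paleogene; D — Silurian; span 1303 million years

Match each age against the start–end ranges in the excerpt: A = 600 Ma → Ediacaran (635–538.8); B = 1353 Ma → Ectasian (1400–1200); C = 50 Ma → Paleogene (66–23.03); D = 425 Ma → Silurian (443.8–419.2).
The largest age is 1353 Ma and the smallest is 50 Ma; their difference is 1303 Myr.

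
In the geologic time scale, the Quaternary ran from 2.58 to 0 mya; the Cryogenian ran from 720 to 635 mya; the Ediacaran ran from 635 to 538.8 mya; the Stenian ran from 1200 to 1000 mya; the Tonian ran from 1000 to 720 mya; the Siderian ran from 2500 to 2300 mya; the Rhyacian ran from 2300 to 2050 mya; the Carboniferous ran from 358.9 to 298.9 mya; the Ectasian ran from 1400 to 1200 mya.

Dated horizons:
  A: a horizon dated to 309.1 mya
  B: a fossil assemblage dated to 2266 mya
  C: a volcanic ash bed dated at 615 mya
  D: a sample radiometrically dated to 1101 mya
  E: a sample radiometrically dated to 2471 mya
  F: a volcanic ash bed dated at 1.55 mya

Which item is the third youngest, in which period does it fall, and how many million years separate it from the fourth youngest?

C, in the Ediacaran; 486 million years to D

Smaller Ma means younger, so youngest first: F 1.55 < A 309.1 < C 615 < D 1101 < B 2266 < E 2471.
Counting 3 along gives C (615 Ma); the excerpt puts that inside the Ediacaran, 635–538.8 Ma.
Next in line is D (1101 Ma), and 1101 − 615 = 486 Myr.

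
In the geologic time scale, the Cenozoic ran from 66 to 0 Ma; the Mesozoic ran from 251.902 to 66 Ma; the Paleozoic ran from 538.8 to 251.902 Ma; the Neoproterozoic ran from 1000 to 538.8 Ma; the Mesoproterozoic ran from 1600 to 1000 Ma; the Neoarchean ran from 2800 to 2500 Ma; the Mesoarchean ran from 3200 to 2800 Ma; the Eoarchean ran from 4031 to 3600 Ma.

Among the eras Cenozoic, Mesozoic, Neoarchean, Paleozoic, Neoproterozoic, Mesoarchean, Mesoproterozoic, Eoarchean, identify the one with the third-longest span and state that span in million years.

Eoarchean, 431 million years

Durations: Cenozoic 66; Mesozoic 185.902; Neoarchean 300; Paleozoic 286.898; Neoproterozoic 461.2; Mesoarchean 400; Mesoproterozoic 600; Eoarchean 431 Myr.
Sorted longest-first: Mesoproterozoic (600), Neoproterozoic (461.2), Eoarchean (431), Mesoarchean (400), Neoarchean (300), Paleozoic (286.898), Mesozoic (185.902), Cenozoic (66).
The third longest is Eoarchean at 431 Myr.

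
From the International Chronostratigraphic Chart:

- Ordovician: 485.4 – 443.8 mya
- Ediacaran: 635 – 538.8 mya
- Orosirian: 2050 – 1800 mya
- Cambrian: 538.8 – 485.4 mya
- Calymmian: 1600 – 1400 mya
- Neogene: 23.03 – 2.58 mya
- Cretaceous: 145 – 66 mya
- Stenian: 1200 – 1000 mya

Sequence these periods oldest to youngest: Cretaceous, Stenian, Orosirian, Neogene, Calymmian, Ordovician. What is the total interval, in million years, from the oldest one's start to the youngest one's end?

Start ages (Ma): Orosirian 2050, Calymmian 1600, Stenian 1200, Ordovician 485.4, Cretaceous 145, Neogene 23.03.
Ordered oldest to youngest: Orosirian, Calymmian, Stenian, Ordovician, Cretaceous, Neogene.
Span = 2050 − 2.58 = 2047.42 Myr.

Orosirian, Calymmian, Stenian, Ordovician, Cretaceous, Neogene; total span 2047.42 Myr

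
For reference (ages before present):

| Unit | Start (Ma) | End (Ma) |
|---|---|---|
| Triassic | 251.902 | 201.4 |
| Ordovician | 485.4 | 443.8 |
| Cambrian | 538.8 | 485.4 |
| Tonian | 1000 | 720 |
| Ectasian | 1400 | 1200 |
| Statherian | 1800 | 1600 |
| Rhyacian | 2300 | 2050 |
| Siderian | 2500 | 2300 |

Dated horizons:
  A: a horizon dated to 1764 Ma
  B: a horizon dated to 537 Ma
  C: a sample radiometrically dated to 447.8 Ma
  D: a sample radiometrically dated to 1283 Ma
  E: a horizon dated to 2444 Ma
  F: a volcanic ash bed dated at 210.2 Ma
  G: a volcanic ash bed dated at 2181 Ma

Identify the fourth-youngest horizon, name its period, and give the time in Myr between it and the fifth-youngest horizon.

Sorted youngest-first by Ma: F (210.2), C (447.8), B (537), D (1283), A (1764), G (2181), E (2444).
The fourth youngest is D at 1283 Ma, which lies in 1400–1200 Ma: the Ectasian.
The fifth youngest is A at 1764 Ma; separation = |1283 − 1764| = 481 Myr.

D, in the Ectasian; 481 million years to A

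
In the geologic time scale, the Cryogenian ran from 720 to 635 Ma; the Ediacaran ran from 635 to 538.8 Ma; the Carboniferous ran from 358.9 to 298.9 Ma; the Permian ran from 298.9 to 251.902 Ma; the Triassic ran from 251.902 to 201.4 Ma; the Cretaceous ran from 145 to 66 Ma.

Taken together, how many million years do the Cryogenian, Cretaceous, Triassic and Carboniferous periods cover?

Each duration: Cryogenian = 85; Cretaceous = 79; Triassic = 50.502; Carboniferous = 60.
Sum: 85 + 79 + 50.502 + 60 = 274.502 Myr.

274.502 million years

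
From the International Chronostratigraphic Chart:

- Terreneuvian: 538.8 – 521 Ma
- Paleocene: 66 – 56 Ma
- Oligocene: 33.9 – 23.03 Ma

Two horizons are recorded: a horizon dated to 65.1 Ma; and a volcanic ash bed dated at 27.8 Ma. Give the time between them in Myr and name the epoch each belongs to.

37.3 million years apart; the first in the Paleocene, the second in the Oligocene

Elapsed time: 65.1 − 27.8 = 37.3 Myr.
65.1 Ma lies within 66–56 Ma: Paleocene.
27.8 Ma lies within 33.9–23.03 Ma: Oligocene.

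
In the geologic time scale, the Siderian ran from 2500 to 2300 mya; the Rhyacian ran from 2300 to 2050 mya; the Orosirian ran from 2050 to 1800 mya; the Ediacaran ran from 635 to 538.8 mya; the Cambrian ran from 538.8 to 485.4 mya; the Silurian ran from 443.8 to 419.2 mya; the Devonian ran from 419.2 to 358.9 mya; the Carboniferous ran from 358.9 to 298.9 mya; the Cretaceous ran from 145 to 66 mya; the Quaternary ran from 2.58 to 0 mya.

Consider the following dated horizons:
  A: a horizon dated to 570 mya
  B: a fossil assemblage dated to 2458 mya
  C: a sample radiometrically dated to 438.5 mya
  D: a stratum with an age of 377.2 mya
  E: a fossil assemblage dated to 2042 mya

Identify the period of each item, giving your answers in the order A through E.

A: 570 Ma lies in 635–538.8 Ma, so Ediacaran.
B: 2458 Ma lies in 2500–2300 Ma, so Siderian.
C: 438.5 Ma lies in 443.8–419.2 Ma, so Silurian.
D: 377.2 Ma lies in 419.2–358.9 Ma, so Devonian.
E: 2042 Ma lies in 2050–1800 Ma, so Orosirian.

A — Ediacaran; B — Siderian; C — Silurian; D — Devonian; E — Orosirian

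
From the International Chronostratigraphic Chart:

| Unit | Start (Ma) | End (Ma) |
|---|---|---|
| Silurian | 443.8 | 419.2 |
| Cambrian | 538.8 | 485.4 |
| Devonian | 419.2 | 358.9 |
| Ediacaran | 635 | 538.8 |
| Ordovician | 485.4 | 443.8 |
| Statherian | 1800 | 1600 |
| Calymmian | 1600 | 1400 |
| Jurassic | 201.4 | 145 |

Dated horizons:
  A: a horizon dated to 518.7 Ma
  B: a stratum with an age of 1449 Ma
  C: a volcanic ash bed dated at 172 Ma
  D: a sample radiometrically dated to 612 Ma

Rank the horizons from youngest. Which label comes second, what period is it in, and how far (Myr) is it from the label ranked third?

A, in the Cambrian; 93.3 million years to D

Smaller Ma means younger, so youngest first: C 172 < A 518.7 < D 612 < B 1449.
Counting 2 along gives A (518.7 Ma); the excerpt puts that inside the Cambrian, 538.8–485.4 Ma.
Next in line is D (612 Ma), and 612 − 518.7 = 93.3 Myr.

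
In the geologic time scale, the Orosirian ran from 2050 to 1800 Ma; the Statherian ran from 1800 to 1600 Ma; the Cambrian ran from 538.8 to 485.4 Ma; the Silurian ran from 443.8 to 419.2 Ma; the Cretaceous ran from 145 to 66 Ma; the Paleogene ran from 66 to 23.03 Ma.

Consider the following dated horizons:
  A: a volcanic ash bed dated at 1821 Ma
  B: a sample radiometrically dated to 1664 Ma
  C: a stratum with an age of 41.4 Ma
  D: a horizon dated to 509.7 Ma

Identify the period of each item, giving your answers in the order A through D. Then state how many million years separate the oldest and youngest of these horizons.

A — Orosirian; B — Statherian; C — Paleogene; D — Cambrian; span 1779.6 million years

A: 1821 Ma lies in 2050–1800 Ma, so Orosirian.
B: 1664 Ma lies in 1800–1600 Ma, so Statherian.
C: 41.4 Ma lies in 66–23.03 Ma, so Paleogene.
D: 509.7 Ma lies in 538.8–485.4 Ma, so Cambrian.
Oldest = 1821 Ma, youngest = 41.4 Ma → span 1779.6 Myr.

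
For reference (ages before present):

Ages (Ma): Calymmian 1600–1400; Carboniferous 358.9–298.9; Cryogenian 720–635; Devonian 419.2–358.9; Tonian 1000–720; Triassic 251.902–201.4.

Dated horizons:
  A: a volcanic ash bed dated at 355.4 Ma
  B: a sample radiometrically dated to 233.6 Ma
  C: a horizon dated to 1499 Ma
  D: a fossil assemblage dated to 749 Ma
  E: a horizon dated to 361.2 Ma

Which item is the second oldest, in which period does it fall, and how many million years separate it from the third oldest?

Larger Ma means older, so oldest first: C 1499 > D 749 > E 361.2 > A 355.4 > B 233.6.
Counting 2 along gives D (749 Ma); the excerpt puts that inside the Tonian, 1000–720 Ma.
Next in line is E (361.2 Ma), and 749 − 361.2 = 387.8 Myr.

D, in the Tonian; 387.8 million years to E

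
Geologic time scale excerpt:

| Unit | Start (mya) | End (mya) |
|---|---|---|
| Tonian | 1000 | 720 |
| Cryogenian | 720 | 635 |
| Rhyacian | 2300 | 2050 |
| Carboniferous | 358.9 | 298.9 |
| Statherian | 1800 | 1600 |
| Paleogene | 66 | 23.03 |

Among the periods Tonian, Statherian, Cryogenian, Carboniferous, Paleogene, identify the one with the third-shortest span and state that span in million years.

Start − end for each: Tonian 1000 − 720 = 280; Statherian 1800 − 1600 = 200; Cryogenian 720 − 635 = 85; Carboniferous 358.9 − 298.9 = 60; Paleogene 66 − 23.03 = 42.97.
Ranking these from shortest: Paleogene < Carboniferous < Cryogenian < Statherian < Tonian.
Position 3 in that ranking is Cryogenian, which lasted 85 Myr.

Cryogenian, 85 million years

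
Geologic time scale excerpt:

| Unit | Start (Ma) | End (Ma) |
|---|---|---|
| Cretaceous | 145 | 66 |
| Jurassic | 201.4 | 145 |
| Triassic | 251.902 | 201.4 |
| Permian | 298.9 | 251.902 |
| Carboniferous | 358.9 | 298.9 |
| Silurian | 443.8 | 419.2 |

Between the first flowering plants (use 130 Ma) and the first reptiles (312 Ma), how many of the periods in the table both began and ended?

3

The older date is 312 Ma and the younger is 130 Ma.
Periods with start < 312 and end > 130 Ma: Permian (298.9–251.902), Triassic (251.902–201.4), Jurassic (201.4–145).
That is 3 complete periods.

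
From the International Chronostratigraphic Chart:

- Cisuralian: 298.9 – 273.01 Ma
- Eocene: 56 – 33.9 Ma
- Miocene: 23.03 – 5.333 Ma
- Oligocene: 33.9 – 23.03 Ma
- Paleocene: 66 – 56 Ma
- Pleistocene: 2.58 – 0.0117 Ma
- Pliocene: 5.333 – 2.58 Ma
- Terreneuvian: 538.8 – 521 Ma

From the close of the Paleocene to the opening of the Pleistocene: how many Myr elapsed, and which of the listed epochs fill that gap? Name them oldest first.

End of Paleocene = 56 Ma; start of Pleistocene = 2.58 Ma.
Gap = 56 − 2.58 = 53.42 Myr.
Epochs wholly inside 56–2.58 Ma: Eocene (56–33.9), Oligocene (33.9–23.03), Miocene (23.03–5.333), Pliocene (5.333–2.58).

53.42 million years; Eocene, Oligocene, Miocene, Pliocene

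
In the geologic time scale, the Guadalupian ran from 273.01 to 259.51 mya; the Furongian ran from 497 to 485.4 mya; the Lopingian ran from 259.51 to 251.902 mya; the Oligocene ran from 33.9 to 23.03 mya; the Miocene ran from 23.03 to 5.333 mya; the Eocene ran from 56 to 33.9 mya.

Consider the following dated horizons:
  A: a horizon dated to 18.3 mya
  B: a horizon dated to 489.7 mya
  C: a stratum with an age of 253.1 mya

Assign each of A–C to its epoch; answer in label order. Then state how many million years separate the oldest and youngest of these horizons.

A — Miocene; B — Furongian; C — Lopingian; span 471.4 million years

A: 18.3 Ma lies in 23.03–5.333 Ma, so Miocene.
B: 489.7 Ma lies in 497–485.4 Ma, so Furongian.
C: 253.1 Ma lies in 259.51–251.902 Ma, so Lopingian.
Oldest = 489.7 Ma, youngest = 18.3 Ma → span 471.4 Myr.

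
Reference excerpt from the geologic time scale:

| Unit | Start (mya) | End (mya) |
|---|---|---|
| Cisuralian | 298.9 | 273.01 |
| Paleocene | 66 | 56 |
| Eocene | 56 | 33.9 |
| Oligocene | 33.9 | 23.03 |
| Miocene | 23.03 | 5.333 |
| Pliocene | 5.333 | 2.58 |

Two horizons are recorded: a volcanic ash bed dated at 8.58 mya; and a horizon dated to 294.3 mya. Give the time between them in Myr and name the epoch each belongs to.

285.72 million years apart; the first in the Miocene, the second in the Cisuralian

Elapsed time: 294.3 − 8.58 = 285.72 Myr.
8.58 Ma lies within 23.03–5.333 Ma: Miocene.
294.3 Ma lies within 298.9–273.01 Ma: Cisuralian.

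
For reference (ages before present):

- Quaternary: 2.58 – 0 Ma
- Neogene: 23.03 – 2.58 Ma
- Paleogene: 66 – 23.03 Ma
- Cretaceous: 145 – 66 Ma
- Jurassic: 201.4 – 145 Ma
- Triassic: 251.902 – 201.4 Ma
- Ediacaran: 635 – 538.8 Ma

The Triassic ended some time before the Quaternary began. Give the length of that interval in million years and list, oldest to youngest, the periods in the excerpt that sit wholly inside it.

The Triassic closes at 201.4 Ma and the Quaternary opens at 2.58 Ma, so the interval is 201.4 − 2.58 = 198.82 Myr.
A period fits inside if it starts at or after 201.4 Ma and ends at or before 2.58 Ma; oldest first that gives Jurassic, Cretaceous, Paleogene, Neogene.

198.82 million years; Jurassic, Cretaceous, Paleogene, Neogene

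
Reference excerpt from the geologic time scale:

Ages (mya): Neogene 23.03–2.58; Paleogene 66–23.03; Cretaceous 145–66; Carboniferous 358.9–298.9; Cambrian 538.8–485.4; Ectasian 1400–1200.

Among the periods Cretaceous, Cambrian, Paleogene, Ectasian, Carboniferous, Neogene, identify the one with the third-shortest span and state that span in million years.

Start − end for each: Cretaceous 145 − 66 = 79; Cambrian 538.8 − 485.4 = 53.4; Paleogene 66 − 23.03 = 42.97; Ectasian 1400 − 1200 = 200; Carboniferous 358.9 − 298.9 = 60; Neogene 23.03 − 2.58 = 20.45.
Ranking these from shortest: Neogene < Paleogene < Cambrian < Carboniferous < Cretaceous < Ectasian.
Position 3 in that ranking is Cambrian, which lasted 53.4 Myr.

Cambrian, 53.4 million years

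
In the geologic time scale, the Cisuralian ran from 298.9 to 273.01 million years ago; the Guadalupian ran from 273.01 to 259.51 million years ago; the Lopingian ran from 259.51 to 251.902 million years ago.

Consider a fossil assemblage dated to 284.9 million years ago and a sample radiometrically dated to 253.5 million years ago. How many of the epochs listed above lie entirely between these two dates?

284.9 Ma sits inside the Cisuralian (298.9–273.01) and 253.5 Ma inside the Lopingian (259.51–251.902); neither of those is wholly between the two dates.
The listed epochs lying completely between them are Guadalupian — 1 in all.

1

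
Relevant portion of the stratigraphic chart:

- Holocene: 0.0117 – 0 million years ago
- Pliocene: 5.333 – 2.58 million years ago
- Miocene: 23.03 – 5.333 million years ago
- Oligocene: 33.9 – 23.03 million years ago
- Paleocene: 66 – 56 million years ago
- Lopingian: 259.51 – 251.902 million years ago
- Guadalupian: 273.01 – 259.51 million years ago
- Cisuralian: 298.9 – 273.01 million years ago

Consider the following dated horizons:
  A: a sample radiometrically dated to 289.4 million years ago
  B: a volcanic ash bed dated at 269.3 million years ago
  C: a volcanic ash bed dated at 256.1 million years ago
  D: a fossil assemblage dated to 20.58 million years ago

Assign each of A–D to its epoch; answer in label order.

A — Cisuralian; B — Guadalupian; C — Lopingian; D — Miocene

Match each age against the start–end ranges in the excerpt: A = 289.4 Ma → Cisuralian (298.9–273.01); B = 269.3 Ma → Guadalupian (273.01–259.51); C = 256.1 Ma → Lopingian (259.51–251.902); D = 20.58 Ma → Miocene (23.03–5.333).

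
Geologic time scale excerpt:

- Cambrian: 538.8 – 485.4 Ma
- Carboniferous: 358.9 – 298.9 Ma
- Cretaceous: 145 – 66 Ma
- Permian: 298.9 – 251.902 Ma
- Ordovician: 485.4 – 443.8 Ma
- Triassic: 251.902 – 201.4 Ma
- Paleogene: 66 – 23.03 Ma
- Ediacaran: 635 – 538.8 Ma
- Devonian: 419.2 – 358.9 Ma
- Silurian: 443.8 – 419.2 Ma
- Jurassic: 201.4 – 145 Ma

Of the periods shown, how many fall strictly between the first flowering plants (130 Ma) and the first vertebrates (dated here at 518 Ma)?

7

The older date is 518 Ma and the younger is 130 Ma.
Periods with start < 518 and end > 130 Ma: Ordovician (485.4–443.8), Silurian (443.8–419.2), Devonian (419.2–358.9), Carboniferous (358.9–298.9), Permian (298.9–251.902), Triassic (251.902–201.4), Jurassic (201.4–145).
That is 7 complete periods.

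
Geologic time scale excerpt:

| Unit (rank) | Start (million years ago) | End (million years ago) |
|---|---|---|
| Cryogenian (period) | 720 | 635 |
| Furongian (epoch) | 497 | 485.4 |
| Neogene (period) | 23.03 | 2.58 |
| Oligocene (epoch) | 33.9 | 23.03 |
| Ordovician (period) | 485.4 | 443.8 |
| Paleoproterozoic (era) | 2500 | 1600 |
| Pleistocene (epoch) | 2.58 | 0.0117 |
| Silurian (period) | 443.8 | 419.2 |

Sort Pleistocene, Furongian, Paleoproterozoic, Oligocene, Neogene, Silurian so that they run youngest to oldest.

Read off each span (Ma): Pleistocene 2.58–0.0117; Furongian 497–485.4; Paleoproterozoic 2500–1600; Oligocene 33.9–23.03; Neogene 23.03–2.58; Silurian 443.8–419.2.
Larger Ma is older, so oldest→youngest is Paleoproterozoic, Furongian, Silurian, Oligocene, Neogene, Pleistocene; reverse it for youngest→oldest.

Pleistocene, Neogene, Oligocene, Silurian, Furongian, Paleoproterozoic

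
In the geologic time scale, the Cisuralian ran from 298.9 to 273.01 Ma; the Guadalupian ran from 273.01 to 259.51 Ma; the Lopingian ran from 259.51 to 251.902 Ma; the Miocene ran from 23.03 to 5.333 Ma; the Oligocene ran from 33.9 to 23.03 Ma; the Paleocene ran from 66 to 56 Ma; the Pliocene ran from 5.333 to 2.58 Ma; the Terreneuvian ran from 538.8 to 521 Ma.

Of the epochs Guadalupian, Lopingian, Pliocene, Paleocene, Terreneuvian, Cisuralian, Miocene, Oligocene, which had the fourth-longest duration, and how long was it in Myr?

Guadalupian, 13.5 million years

Start − end for each: Guadalupian 273.01 − 259.51 = 13.5; Lopingian 259.51 − 251.902 = 7.608; Pliocene 5.333 − 2.58 = 2.753; Paleocene 66 − 56 = 10; Terreneuvian 538.8 − 521 = 17.8; Cisuralian 298.9 − 273.01 = 25.89; Miocene 23.03 − 5.333 = 17.697; Oligocene 33.9 − 23.03 = 10.87.
Ranking these from longest: Cisuralian > Terreneuvian > Miocene > Guadalupian > Oligocene > Paleocene > Lopingian > Pliocene.
Position 4 in that ranking is Guadalupian, which lasted 13.5 Myr.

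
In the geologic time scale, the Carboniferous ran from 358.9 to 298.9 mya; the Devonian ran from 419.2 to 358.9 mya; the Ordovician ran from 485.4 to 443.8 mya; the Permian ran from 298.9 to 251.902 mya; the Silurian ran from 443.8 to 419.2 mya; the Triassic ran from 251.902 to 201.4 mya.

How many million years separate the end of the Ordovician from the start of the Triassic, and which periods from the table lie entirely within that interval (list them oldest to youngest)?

End of Ordovician = 443.8 Ma; start of Triassic = 251.902 Ma.
Gap = 443.8 − 251.902 = 191.898 Myr.
Periods wholly inside 443.8–251.902 Ma: Silurian (443.8–419.2), Devonian (419.2–358.9), Carboniferous (358.9–298.9), Permian (298.9–251.902).

191.898 million years; Silurian, Devonian, Carboniferous, Permian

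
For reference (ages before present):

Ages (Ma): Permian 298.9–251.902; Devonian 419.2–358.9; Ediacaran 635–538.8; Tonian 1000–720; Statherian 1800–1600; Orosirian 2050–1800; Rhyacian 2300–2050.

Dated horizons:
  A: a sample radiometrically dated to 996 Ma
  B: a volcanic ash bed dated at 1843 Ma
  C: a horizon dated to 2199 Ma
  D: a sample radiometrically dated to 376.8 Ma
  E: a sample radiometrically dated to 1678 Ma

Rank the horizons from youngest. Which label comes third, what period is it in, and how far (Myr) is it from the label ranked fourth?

E, in the Statherian; 165 million years to B

Smaller Ma means younger, so youngest first: D 376.8 < A 996 < E 1678 < B 1843 < C 2199.
Counting 3 along gives E (1678 Ma); the excerpt puts that inside the Statherian, 1800–1600 Ma.
Next in line is B (1843 Ma), and 1843 − 1678 = 165 Myr.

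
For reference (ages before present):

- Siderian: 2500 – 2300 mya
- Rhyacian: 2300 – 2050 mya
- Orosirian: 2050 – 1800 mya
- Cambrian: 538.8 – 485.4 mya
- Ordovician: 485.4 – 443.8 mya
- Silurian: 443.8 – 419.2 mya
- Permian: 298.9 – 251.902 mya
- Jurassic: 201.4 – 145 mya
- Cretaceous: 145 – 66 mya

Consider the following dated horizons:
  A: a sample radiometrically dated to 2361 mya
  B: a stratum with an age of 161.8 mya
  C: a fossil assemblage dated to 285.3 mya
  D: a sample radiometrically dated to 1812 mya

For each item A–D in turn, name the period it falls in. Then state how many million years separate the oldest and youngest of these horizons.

A — Siderian; B — Jurassic; C — Permian; D — Orosirian; span 2199.2 million years

A: 2361 Ma lies in 2500–2300 Ma, so Siderian.
B: 161.8 Ma lies in 201.4–145 Ma, so Jurassic.
C: 285.3 Ma lies in 298.9–251.902 Ma, so Permian.
D: 1812 Ma lies in 2050–1800 Ma, so Orosirian.
Oldest = 2361 Ma, youngest = 161.8 Ma → span 2199.2 Myr.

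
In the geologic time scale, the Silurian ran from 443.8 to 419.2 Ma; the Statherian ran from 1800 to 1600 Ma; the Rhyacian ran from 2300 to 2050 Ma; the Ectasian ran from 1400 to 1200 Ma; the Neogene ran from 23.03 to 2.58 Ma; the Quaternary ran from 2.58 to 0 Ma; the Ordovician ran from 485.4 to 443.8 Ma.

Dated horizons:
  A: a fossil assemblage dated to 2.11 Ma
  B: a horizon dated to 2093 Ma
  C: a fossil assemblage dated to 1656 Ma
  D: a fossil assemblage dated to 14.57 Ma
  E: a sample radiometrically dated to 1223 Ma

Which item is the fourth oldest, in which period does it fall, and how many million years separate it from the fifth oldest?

D, in the Neogene; 12.46 million years to A

Larger Ma means older, so oldest first: B 2093 > C 1656 > E 1223 > D 14.57 > A 2.11.
Counting 4 along gives D (14.57 Ma); the excerpt puts that inside the Neogene, 23.03–2.58 Ma.
Next in line is A (2.11 Ma), and 14.57 − 2.11 = 12.46 Myr.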